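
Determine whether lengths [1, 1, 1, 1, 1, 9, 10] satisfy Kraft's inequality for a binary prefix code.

Kraft inequality: Σ 2^(-l_i) ≤ 1 for prefix-free code
Calculating: 2^(-1) + 2^(-1) + 2^(-1) + 2^(-1) + 2^(-1) + 2^(-9) + 2^(-10)
= 0.5 + 0.5 + 0.5 + 0.5 + 0.5 + 0.001953125 + 0.0009765625
= 2.5029
Since 2.5029 > 1, prefix-free code does not exist


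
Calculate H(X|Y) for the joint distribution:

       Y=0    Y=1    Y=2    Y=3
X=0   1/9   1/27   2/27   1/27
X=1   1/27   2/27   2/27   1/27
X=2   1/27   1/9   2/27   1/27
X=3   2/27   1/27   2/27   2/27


H(X|Y) = Σ_y p(y) H(X|Y=y)
  p(Y=0) = 7/27, H(X|Y=0) = 1.8424
  p(Y=1) = 7/27, H(X|Y=1) = 1.8424
  p(Y=2) = 8/27, H(X|Y=2) = 2.0000
  p(Y=3) = 5/27, H(X|Y=3) = 1.9219
H(X|Y) = 0.2593×1.8424 + 0.2593×1.8424 + 0.2963×2.0000 + 0.1852×1.9219 = 1.9038 bits


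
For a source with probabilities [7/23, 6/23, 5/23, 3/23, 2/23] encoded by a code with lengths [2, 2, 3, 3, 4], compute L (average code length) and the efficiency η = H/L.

Average length L = Σ p_i × l_i = 2.5217 bits
Entropy H = 2.1964 bits
Efficiency η = H/L × 100% = 87.10%


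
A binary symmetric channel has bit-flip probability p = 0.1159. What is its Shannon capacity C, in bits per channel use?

For BSC with error probability p:
C = 1 - H(p) where H(p) is binary entropy
H(0.1159) = -0.1159 × log₂(0.1159) - 0.8841 × log₂(0.8841)
H(p) = 0.5175
C = 1 - 0.5175 = 0.4825 bits/use


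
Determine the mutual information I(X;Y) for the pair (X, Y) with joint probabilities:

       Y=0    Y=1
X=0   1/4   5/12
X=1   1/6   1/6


H(X) = 0.9183, H(Y) = 0.9799, H(X,Y) = 1.8879
I(X;Y) = H(X) + H(Y) - H(X,Y) = 0.0102 bits


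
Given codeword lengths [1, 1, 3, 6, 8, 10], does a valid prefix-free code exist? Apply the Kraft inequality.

Kraft inequality: Σ 2^(-l_i) ≤ 1 for prefix-free code
Calculating: 2^(-1) + 2^(-1) + 2^(-3) + 2^(-6) + 2^(-8) + 2^(-10)
= 0.5 + 0.5 + 0.125 + 0.015625 + 0.00390625 + 0.0009765625
= 1.1455
Since 1.1455 > 1, prefix-free code does not exist


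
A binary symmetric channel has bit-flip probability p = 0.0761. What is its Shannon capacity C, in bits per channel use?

For BSC with error probability p:
C = 1 - H(p) where H(p) is binary entropy
H(0.0761) = -0.0761 × log₂(0.0761) - 0.9239 × log₂(0.9239)
H(p) = 0.3883
C = 1 - 0.3883 = 0.6117 bits/use


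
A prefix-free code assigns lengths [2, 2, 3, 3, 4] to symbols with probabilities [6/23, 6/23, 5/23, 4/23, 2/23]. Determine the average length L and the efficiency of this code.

Average length L = Σ p_i × l_i = 2.5652 bits
Entropy H = 2.2353 bits
Efficiency η = H/L × 100% = 87.14%


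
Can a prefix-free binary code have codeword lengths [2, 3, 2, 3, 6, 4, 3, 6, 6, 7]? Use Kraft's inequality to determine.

Kraft inequality: Σ 2^(-l_i) ≤ 1 for prefix-free code
Calculating: 2^(-2) + 2^(-3) + 2^(-2) + 2^(-3) + 2^(-6) + 2^(-4) + 2^(-3) + 2^(-6) + 2^(-6) + 2^(-7)
= 0.25 + 0.125 + 0.25 + 0.125 + 0.015625 + 0.0625 + 0.125 + 0.015625 + 0.015625 + 0.0078125
= 0.9922
Since 0.9922 ≤ 1, prefix-free code exists


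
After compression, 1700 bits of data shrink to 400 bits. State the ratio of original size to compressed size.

Compression ratio = Original / Compressed
= 1700 / 400 = 4.25:1


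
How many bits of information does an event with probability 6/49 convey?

Information content I(x) = -log₂(p(x))
I = -log₂(6/49) = -log₂(0.1224)
I = 3.0297 bits


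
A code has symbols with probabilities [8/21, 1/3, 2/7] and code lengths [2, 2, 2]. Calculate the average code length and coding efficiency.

Average length L = Σ p_i × l_i = 2.0000 bits
Entropy H = 1.5751 bits
Efficiency η = H/L × 100% = 78.76%


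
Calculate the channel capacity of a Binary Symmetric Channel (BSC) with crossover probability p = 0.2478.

For BSC with error probability p:
C = 1 - H(p) where H(p) is binary entropy
H(0.2478) = -0.2478 × log₂(0.2478) - 0.7522 × log₂(0.7522)
H(p) = 0.8078
C = 1 - 0.8078 = 0.1922 bits/use


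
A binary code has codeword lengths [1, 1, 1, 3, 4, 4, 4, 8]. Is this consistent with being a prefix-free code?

Kraft inequality: Σ 2^(-l_i) ≤ 1 for prefix-free code
Calculating: 2^(-1) + 2^(-1) + 2^(-1) + 2^(-3) + 2^(-4) + 2^(-4) + 2^(-4) + 2^(-8)
= 0.5 + 0.5 + 0.5 + 0.125 + 0.0625 + 0.0625 + 0.0625 + 0.00390625
= 1.8164
Since 1.8164 > 1, prefix-free code does not exist


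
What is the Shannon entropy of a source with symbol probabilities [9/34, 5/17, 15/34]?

H(X) = -Σ p(x) log₂ p(x)
  -9/34 × log₂(9/34) = 0.5076
  -5/17 × log₂(5/17) = 0.5193
  -15/34 × log₂(15/34) = 0.5208
H(X) = 1.5477 bits


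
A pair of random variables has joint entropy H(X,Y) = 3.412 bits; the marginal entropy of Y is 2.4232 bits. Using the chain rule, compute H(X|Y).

Chain rule: H(X,Y) = H(X|Y) + H(Y)
H(X|Y) = H(X,Y) - H(Y) = 3.412 - 2.4232 = 0.9888 bits


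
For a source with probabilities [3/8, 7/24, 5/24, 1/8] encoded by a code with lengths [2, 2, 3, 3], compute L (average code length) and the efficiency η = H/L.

Average length L = Σ p_i × l_i = 2.3333 bits
Entropy H = 1.8956 bits
Efficiency η = H/L × 100% = 81.24%


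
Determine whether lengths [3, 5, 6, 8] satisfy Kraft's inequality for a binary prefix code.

Kraft inequality: Σ 2^(-l_i) ≤ 1 for prefix-free code
Calculating: 2^(-3) + 2^(-5) + 2^(-6) + 2^(-8)
= 0.125 + 0.03125 + 0.015625 + 0.00390625
= 0.1758
Since 0.1758 ≤ 1, prefix-free code exists


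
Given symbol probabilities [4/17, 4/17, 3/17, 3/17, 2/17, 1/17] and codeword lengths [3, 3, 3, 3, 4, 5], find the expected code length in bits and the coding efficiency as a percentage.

Average length L = Σ p_i × l_i = 3.2353 bits
Entropy H = 2.4692 bits
Efficiency η = H/L × 100% = 76.32%


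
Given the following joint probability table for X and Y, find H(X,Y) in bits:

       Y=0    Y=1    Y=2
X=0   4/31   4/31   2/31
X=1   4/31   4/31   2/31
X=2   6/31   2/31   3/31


H(X,Y) = -Σ p(x,y) log₂ p(x,y)
  p(0,0)=4/31: -0.1290 × log₂(0.1290) = 0.3812
  p(0,1)=4/31: -0.1290 × log₂(0.1290) = 0.3812
  p(0,2)=2/31: -0.0645 × log₂(0.0645) = 0.2551
  p(1,0)=4/31: -0.1290 × log₂(0.1290) = 0.3812
  p(1,1)=4/31: -0.1290 × log₂(0.1290) = 0.3812
  p(1,2)=2/31: -0.0645 × log₂(0.0645) = 0.2551
  p(2,0)=6/31: -0.1935 × log₂(0.1935) = 0.4586
  p(2,1)=2/31: -0.0645 × log₂(0.0645) = 0.2551
  p(2,2)=3/31: -0.0968 × log₂(0.0968) = 0.3261
H(X,Y) = 3.0747 bits


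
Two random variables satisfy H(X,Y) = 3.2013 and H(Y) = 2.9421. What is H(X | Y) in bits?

Chain rule: H(X,Y) = H(X|Y) + H(Y)
H(X|Y) = H(X,Y) - H(Y) = 3.2013 - 2.9421 = 0.2592 bits


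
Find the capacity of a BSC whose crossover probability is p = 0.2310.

For BSC with error probability p:
C = 1 - H(p) where H(p) is binary entropy
H(0.2310) = -0.2310 × log₂(0.2310) - 0.7690 × log₂(0.7690)
H(p) = 0.7798
C = 1 - 0.7798 = 0.2202 bits/use


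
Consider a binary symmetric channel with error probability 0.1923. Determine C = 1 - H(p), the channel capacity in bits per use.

For BSC with error probability p:
C = 1 - H(p) where H(p) is binary entropy
H(0.1923) = -0.1923 × log₂(0.1923) - 0.8077 × log₂(0.8077)
H(p) = 0.7063
C = 1 - 0.7063 = 0.2937 bits/use


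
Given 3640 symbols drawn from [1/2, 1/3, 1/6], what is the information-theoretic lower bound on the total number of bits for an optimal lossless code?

Entropy H = 1.4591 bits/symbol
Minimum bits = H × n = 1.4591 × 3640
= 5311.30 bits


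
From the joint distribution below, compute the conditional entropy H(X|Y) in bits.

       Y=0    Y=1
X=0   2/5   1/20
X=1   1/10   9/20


H(X|Y) = Σ_y p(y) H(X|Y=y)
  p(Y=0) = 1/2, H(X|Y=0) = 0.7219
  p(Y=1) = 1/2, H(X|Y=1) = 0.4690
H(X|Y) = 0.5000×0.7219 + 0.5000×0.4690 = 0.5955 bits


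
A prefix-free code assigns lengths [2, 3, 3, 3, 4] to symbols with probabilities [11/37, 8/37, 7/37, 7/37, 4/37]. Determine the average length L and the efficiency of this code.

Average length L = Σ p_i × l_i = 2.8108 bits
Entropy H = 2.2539 bits
Efficiency η = H/L × 100% = 80.19%


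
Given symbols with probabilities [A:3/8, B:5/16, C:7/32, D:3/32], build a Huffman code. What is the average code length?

Huffman tree construction:
Combine smallest probabilities repeatedly
Resulting codes:
  A: 0 (length 1)
  B: 10 (length 2)
  C: 111 (length 3)
  D: 110 (length 3)
Average length = Σ p(s) × length(s) = 1.9375 bits


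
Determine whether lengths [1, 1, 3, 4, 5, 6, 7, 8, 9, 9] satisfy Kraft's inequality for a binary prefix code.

Kraft inequality: Σ 2^(-l_i) ≤ 1 for prefix-free code
Calculating: 2^(-1) + 2^(-1) + 2^(-3) + 2^(-4) + 2^(-5) + 2^(-6) + 2^(-7) + 2^(-8) + 2^(-9) + 2^(-9)
= 0.5 + 0.5 + 0.125 + 0.0625 + 0.03125 + 0.015625 + 0.0078125 + 0.00390625 + 0.001953125 + 0.001953125
= 1.2500
Since 1.2500 > 1, prefix-free code does not exist


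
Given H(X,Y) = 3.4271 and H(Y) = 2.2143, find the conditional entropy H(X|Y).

Chain rule: H(X,Y) = H(X|Y) + H(Y)
H(X|Y) = H(X,Y) - H(Y) = 3.4271 - 2.2143 = 1.2128 bits


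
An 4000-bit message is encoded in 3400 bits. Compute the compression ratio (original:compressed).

Compression ratio = Original / Compressed
= 4000 / 3400 = 1.18:1


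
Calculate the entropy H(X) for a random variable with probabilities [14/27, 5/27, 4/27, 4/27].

H(X) = -Σ p(x) log₂ p(x)
  -14/27 × log₂(14/27) = 0.4913
  -5/27 × log₂(5/27) = 0.4505
  -4/27 × log₂(4/27) = 0.4081
  -4/27 × log₂(4/27) = 0.4081
H(X) = 1.7581 bits


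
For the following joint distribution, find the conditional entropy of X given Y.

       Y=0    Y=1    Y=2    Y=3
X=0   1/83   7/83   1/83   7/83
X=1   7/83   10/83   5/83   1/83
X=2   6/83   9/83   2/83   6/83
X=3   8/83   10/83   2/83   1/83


H(X|Y) = Σ_y p(y) H(X|Y=y)
  p(Y=0) = 22/83, H(X|Y=0) = 1.7703
  p(Y=1) = 36/83, H(X|Y=1) = 1.9861
  p(Y=2) = 10/83, H(X|Y=2) = 1.7610
  p(Y=3) = 15/83, H(X|Y=3) = 1.5628
H(X|Y) = 0.2651×1.7703 + 0.4337×1.9861 + 0.1205×1.7610 + 0.1807×1.5628 = 1.8253 bits


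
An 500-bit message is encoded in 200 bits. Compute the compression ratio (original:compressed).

Compression ratio = Original / Compressed
= 500 / 200 = 2.50:1


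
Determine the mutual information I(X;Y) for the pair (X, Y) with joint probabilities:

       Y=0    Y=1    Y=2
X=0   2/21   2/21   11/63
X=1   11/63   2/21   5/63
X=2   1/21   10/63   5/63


H(X) = 1.5772, H(Y) = 1.5839, H(X,Y) = 3.0593
I(X;Y) = H(X) + H(Y) - H(X,Y) = 0.1017 bits


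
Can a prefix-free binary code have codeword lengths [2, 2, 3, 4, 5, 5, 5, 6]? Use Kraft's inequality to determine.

Kraft inequality: Σ 2^(-l_i) ≤ 1 for prefix-free code
Calculating: 2^(-2) + 2^(-2) + 2^(-3) + 2^(-4) + 2^(-5) + 2^(-5) + 2^(-5) + 2^(-6)
= 0.25 + 0.25 + 0.125 + 0.0625 + 0.03125 + 0.03125 + 0.03125 + 0.015625
= 0.7969
Since 0.7969 ≤ 1, prefix-free code exists


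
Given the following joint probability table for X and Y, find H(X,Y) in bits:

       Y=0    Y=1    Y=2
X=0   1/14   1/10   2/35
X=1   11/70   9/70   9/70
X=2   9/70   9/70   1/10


H(X,Y) = -Σ p(x,y) log₂ p(x,y)
  p(0,0)=1/14: -0.0714 × log₂(0.0714) = 0.2720
  p(0,1)=1/10: -0.1000 × log₂(0.1000) = 0.3322
  p(0,2)=2/35: -0.0571 × log₂(0.0571) = 0.2360
  p(1,0)=11/70: -0.1571 × log₂(0.1571) = 0.4195
  p(1,1)=9/70: -0.1286 × log₂(0.1286) = 0.3805
  p(1,2)=9/70: -0.1286 × log₂(0.1286) = 0.3805
  p(2,0)=9/70: -0.1286 × log₂(0.1286) = 0.3805
  p(2,1)=9/70: -0.1286 × log₂(0.1286) = 0.3805
  p(2,2)=1/10: -0.1000 × log₂(0.1000) = 0.3322
H(X,Y) = 3.1138 bits


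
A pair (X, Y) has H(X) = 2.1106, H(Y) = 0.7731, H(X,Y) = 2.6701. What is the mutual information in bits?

I(X;Y) = H(X) + H(Y) - H(X,Y)
I(X;Y) = 2.1106 + 0.7731 - 2.6701 = 0.2136 bits


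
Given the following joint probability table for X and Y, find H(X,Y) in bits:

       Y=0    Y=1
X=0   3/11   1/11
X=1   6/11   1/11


H(X,Y) = -Σ p(x,y) log₂ p(x,y)
  p(0,0)=3/11: -0.2727 × log₂(0.2727) = 0.5112
  p(0,1)=1/11: -0.0909 × log₂(0.0909) = 0.3145
  p(1,0)=6/11: -0.5455 × log₂(0.5455) = 0.4770
  p(1,1)=1/11: -0.0909 × log₂(0.0909) = 0.3145
H(X,Y) = 1.6172 bits


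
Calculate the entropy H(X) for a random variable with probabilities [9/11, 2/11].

H(X) = -Σ p(x) log₂ p(x)
  -9/11 × log₂(9/11) = 0.2369
  -2/11 × log₂(2/11) = 0.4472
H(X) = 0.6840 bits


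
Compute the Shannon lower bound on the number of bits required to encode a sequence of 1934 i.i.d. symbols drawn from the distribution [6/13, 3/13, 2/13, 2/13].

Entropy H = 1.8339 bits/symbol
Minimum bits = H × n = 1.8339 × 1934
= 3546.82 bits


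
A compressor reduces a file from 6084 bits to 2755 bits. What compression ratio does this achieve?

Compression ratio = Original / Compressed
= 6084 / 2755 = 2.21:1


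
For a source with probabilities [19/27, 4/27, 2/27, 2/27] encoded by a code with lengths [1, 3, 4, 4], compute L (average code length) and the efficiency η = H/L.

Average length L = Σ p_i × l_i = 1.7407 bits
Entropy H = 1.3212 bits
Efficiency η = H/L × 100% = 75.90%


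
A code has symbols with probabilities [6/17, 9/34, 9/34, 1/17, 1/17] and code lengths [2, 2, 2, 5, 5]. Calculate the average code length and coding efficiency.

Average length L = Σ p_i × l_i = 2.3529 bits
Entropy H = 2.0263 bits
Efficiency η = H/L × 100% = 86.12%


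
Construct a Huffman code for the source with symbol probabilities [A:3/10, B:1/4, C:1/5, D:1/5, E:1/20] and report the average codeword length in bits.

Huffman tree construction:
Combine smallest probabilities repeatedly
Resulting codes:
  A: 11 (length 2)
  B: 01 (length 2)
  C: 101 (length 3)
  D: 00 (length 2)
  E: 100 (length 3)
Average length = Σ p(s) × length(s) = 2.2500 bits


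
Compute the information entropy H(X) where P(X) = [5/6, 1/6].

H(X) = -Σ p(x) log₂ p(x)
  -5/6 × log₂(5/6) = 0.2192
  -1/6 × log₂(1/6) = 0.4308
H(X) = 0.6500 bits


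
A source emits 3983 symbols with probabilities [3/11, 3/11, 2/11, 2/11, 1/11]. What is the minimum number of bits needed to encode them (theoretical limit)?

Entropy H = 2.2313 bits/symbol
Minimum bits = H × n = 2.2313 × 3983
= 8887.15 bits


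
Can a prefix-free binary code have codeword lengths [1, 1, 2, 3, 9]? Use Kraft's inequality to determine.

Kraft inequality: Σ 2^(-l_i) ≤ 1 for prefix-free code
Calculating: 2^(-1) + 2^(-1) + 2^(-2) + 2^(-3) + 2^(-9)
= 0.5 + 0.5 + 0.25 + 0.125 + 0.001953125
= 1.3770
Since 1.3770 > 1, prefix-free code does not exist


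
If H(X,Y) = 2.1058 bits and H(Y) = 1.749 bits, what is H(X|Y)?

Chain rule: H(X,Y) = H(X|Y) + H(Y)
H(X|Y) = H(X,Y) - H(Y) = 2.1058 - 1.749 = 0.3568 bits


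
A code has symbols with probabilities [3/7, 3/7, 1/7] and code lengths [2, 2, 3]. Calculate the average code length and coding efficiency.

Average length L = Σ p_i × l_i = 2.1429 bits
Entropy H = 1.4488 bits
Efficiency η = H/L × 100% = 67.61%


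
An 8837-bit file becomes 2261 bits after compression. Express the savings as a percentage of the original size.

Space savings = (1 - Compressed/Original) × 100%
= (1 - 2261/8837) × 100%
= 74.41%


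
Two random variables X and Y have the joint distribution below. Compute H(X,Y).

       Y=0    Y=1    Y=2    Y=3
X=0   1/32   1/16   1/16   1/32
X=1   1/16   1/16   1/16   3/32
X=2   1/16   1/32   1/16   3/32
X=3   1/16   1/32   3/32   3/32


H(X,Y) = -Σ p(x,y) log₂ p(x,y)
  p(0,0)=1/32: -0.0312 × log₂(0.0312) = 0.1562
  p(0,1)=1/16: -0.0625 × log₂(0.0625) = 0.2500
  p(0,2)=1/16: -0.0625 × log₂(0.0625) = 0.2500
  p(0,3)=1/32: -0.0312 × log₂(0.0312) = 0.1562
  p(1,0)=1/16: -0.0625 × log₂(0.0625) = 0.2500
  p(1,1)=1/16: -0.0625 × log₂(0.0625) = 0.2500
  p(1,2)=1/16: -0.0625 × log₂(0.0625) = 0.2500
  p(1,3)=3/32: -0.0938 × log₂(0.0938) = 0.3202
  p(2,0)=1/16: -0.0625 × log₂(0.0625) = 0.2500
  p(2,1)=1/32: -0.0312 × log₂(0.0312) = 0.1562
  p(2,2)=1/16: -0.0625 × log₂(0.0625) = 0.2500
  p(2,3)=3/32: -0.0938 × log₂(0.0938) = 0.3202
  p(3,0)=1/16: -0.0625 × log₂(0.0625) = 0.2500
  p(3,1)=1/32: -0.0312 × log₂(0.0312) = 0.1562
  p(3,2)=3/32: -0.0938 × log₂(0.0938) = 0.3202
  p(3,3)=3/32: -0.0938 × log₂(0.0938) = 0.3202
H(X,Y) = 3.9056 bits


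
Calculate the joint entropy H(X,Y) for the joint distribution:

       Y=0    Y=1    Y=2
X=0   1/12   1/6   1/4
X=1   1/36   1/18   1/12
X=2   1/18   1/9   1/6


H(X,Y) = -Σ p(x,y) log₂ p(x,y)
  p(0,0)=1/12: -0.0833 × log₂(0.0833) = 0.2987
  p(0,1)=1/6: -0.1667 × log₂(0.1667) = 0.4308
  p(0,2)=1/4: -0.2500 × log₂(0.2500) = 0.5000
  p(1,0)=1/36: -0.0278 × log₂(0.0278) = 0.1436
  p(1,1)=1/18: -0.0556 × log₂(0.0556) = 0.2317
  p(1,2)=1/12: -0.0833 × log₂(0.0833) = 0.2987
  p(2,0)=1/18: -0.0556 × log₂(0.0556) = 0.2317
  p(2,1)=1/9: -0.1111 × log₂(0.1111) = 0.3522
  p(2,2)=1/6: -0.1667 × log₂(0.1667) = 0.4308
H(X,Y) = 2.9183 bits


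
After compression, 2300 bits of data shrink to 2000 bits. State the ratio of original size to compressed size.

Compression ratio = Original / Compressed
= 2300 / 2000 = 1.15:1


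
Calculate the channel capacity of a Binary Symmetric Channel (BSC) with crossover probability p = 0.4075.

For BSC with error probability p:
C = 1 - H(p) where H(p) is binary entropy
H(0.4075) = -0.4075 × log₂(0.4075) - 0.5925 × log₂(0.5925)
H(p) = 0.9752
C = 1 - 0.9752 = 0.0248 bits/use


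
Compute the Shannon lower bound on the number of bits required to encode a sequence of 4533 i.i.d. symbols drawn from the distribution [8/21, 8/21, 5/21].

Entropy H = 1.5538 bits/symbol
Minimum bits = H × n = 1.5538 × 4533
= 7043.21 bits


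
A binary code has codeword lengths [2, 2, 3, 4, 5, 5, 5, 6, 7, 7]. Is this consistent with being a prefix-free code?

Kraft inequality: Σ 2^(-l_i) ≤ 1 for prefix-free code
Calculating: 2^(-2) + 2^(-2) + 2^(-3) + 2^(-4) + 2^(-5) + 2^(-5) + 2^(-5) + 2^(-6) + 2^(-7) + 2^(-7)
= 0.25 + 0.25 + 0.125 + 0.0625 + 0.03125 + 0.03125 + 0.03125 + 0.015625 + 0.0078125 + 0.0078125
= 0.8125
Since 0.8125 ≤ 1, prefix-free code exists


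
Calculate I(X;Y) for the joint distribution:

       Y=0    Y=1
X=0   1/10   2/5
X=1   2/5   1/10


H(X) = 1.0000, H(Y) = 1.0000, H(X,Y) = 1.7219
I(X;Y) = H(X) + H(Y) - H(X,Y) = 0.2781 bits


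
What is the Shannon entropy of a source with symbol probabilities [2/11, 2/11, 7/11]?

H(X) = -Σ p(x) log₂ p(x)
  -2/11 × log₂(2/11) = 0.4472
  -2/11 × log₂(2/11) = 0.4472
  -7/11 × log₂(7/11) = 0.4150
H(X) = 1.3093 bits


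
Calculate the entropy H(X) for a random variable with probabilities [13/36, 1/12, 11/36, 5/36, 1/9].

H(X) = -Σ p(x) log₂ p(x)
  -13/36 × log₂(13/36) = 0.5306
  -1/12 × log₂(1/12) = 0.2987
  -11/36 × log₂(11/36) = 0.5227
  -5/36 × log₂(5/36) = 0.3956
  -1/9 × log₂(1/9) = 0.3522
H(X) = 2.0998 bits


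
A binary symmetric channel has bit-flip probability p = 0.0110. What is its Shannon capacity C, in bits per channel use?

For BSC with error probability p:
C = 1 - H(p) where H(p) is binary entropy
H(0.0110) = -0.0110 × log₂(0.0110) - 0.9890 × log₂(0.9890)
H(p) = 0.0874
C = 1 - 0.0874 = 0.9126 bits/use


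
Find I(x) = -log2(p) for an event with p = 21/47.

Information content I(x) = -log₂(p(x))
I = -log₂(21/47) = -log₂(0.4468)
I = 1.1623 bits


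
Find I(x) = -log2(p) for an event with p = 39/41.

Information content I(x) = -log₂(p(x))
I = -log₂(39/41) = -log₂(0.9512)
I = 0.0721 bits


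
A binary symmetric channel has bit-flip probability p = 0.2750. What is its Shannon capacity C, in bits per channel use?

For BSC with error probability p:
C = 1 - H(p) where H(p) is binary entropy
H(0.2750) = -0.2750 × log₂(0.2750) - 0.7250 × log₂(0.7250)
H(p) = 0.8485
C = 1 - 0.8485 = 0.1515 bits/use


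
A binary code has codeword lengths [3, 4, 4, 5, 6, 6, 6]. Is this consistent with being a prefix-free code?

Kraft inequality: Σ 2^(-l_i) ≤ 1 for prefix-free code
Calculating: 2^(-3) + 2^(-4) + 2^(-4) + 2^(-5) + 2^(-6) + 2^(-6) + 2^(-6)
= 0.125 + 0.0625 + 0.0625 + 0.03125 + 0.015625 + 0.015625 + 0.015625
= 0.3281
Since 0.3281 ≤ 1, prefix-free code exists


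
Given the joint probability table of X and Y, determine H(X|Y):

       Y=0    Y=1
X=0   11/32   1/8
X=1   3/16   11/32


H(X|Y) = Σ_y p(y) H(X|Y=y)
  p(Y=0) = 17/32, H(X|Y=0) = 0.9367
  p(Y=1) = 15/32, H(X|Y=1) = 0.8366
H(X|Y) = 0.5312×0.9367 + 0.4688×0.8366 = 0.8898 bits


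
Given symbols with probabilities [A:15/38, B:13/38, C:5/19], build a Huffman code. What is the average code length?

Huffman tree construction:
Combine smallest probabilities repeatedly
Resulting codes:
  A: 0 (length 1)
  B: 11 (length 2)
  C: 10 (length 2)
Average length = Σ p(s) × length(s) = 1.6053 bits


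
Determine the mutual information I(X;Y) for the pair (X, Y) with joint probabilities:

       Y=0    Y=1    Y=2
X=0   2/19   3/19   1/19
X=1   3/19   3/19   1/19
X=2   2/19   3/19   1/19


H(X) = 1.5810, H(Y) = 1.4618, H(X,Y) = 3.0364
I(X;Y) = H(X) + H(Y) - H(X,Y) = 0.0065 bits


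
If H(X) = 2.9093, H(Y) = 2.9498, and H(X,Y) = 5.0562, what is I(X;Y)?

I(X;Y) = H(X) + H(Y) - H(X,Y)
I(X;Y) = 2.9093 + 2.9498 - 5.0562 = 0.8029 bits


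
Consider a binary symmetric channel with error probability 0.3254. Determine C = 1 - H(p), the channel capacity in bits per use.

For BSC with error probability p:
C = 1 - H(p) where H(p) is binary entropy
H(0.3254) = -0.3254 × log₂(0.3254) - 0.6746 × log₂(0.6746)
H(p) = 0.9102
C = 1 - 0.9102 = 0.0898 bits/use


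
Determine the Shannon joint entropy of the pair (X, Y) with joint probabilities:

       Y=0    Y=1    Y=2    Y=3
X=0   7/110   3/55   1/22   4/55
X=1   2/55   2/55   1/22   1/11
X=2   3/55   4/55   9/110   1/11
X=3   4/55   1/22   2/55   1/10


H(X,Y) = -Σ p(x,y) log₂ p(x,y)
  p(0,0)=7/110: -0.0636 × log₂(0.0636) = 0.2529
  p(0,1)=3/55: -0.0545 × log₂(0.0545) = 0.2289
  p(0,2)=1/22: -0.0455 × log₂(0.0455) = 0.2027
  p(0,3)=4/55: -0.0727 × log₂(0.0727) = 0.2750
  p(1,0)=2/55: -0.0364 × log₂(0.0364) = 0.1739
  p(1,1)=2/55: -0.0364 × log₂(0.0364) = 0.1739
  p(1,2)=1/22: -0.0455 × log₂(0.0455) = 0.2027
  p(1,3)=1/11: -0.0909 × log₂(0.0909) = 0.3145
  p(2,0)=3/55: -0.0545 × log₂(0.0545) = 0.2289
  p(2,1)=4/55: -0.0727 × log₂(0.0727) = 0.2750
  p(2,2)=9/110: -0.0818 × log₂(0.0818) = 0.2955
  p(2,3)=1/11: -0.0909 × log₂(0.0909) = 0.3145
  p(3,0)=4/55: -0.0727 × log₂(0.0727) = 0.2750
  p(3,1)=1/22: -0.0455 × log₂(0.0455) = 0.2027
  p(3,2)=2/55: -0.0364 × log₂(0.0364) = 0.1739
  p(3,3)=1/10: -0.1000 × log₂(0.1000) = 0.3322
H(X,Y) = 3.9221 bits


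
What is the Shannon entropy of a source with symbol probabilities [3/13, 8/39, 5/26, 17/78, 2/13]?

H(X) = -Σ p(x) log₂ p(x)
  -3/13 × log₂(3/13) = 0.4882
  -8/39 × log₂(8/39) = 0.4688
  -5/26 × log₂(5/26) = 0.4574
  -17/78 × log₂(17/78) = 0.4790
  -2/13 × log₂(2/13) = 0.4155
H(X) = 2.3089 bits


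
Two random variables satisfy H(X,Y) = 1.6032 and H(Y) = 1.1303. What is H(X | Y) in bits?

Chain rule: H(X,Y) = H(X|Y) + H(Y)
H(X|Y) = H(X,Y) - H(Y) = 1.6032 - 1.1303 = 0.4729 bits


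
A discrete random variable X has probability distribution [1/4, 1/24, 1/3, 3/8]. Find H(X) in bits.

H(X) = -Σ p(x) log₂ p(x)
  -1/4 × log₂(1/4) = 0.5000
  -1/24 × log₂(1/24) = 0.1910
  -1/3 × log₂(1/3) = 0.5283
  -3/8 × log₂(3/8) = 0.5306
H(X) = 1.7500 bits


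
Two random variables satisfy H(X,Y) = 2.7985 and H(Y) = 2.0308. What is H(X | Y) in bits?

Chain rule: H(X,Y) = H(X|Y) + H(Y)
H(X|Y) = H(X,Y) - H(Y) = 2.7985 - 2.0308 = 0.7677 bits


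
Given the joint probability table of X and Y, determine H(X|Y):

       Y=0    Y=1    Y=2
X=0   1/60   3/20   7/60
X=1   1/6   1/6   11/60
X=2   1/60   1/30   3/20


H(X|Y) = Σ_y p(y) H(X|Y=y)
  p(Y=0) = 1/5, H(X|Y=0) = 0.8167
  p(Y=1) = 7/20, H(X|Y=1) = 1.3567
  p(Y=2) = 9/20, H(X|Y=2) = 1.5610
H(X|Y) = 0.2000×0.8167 + 0.3500×1.3567 + 0.4500×1.5610 = 1.3406 bits


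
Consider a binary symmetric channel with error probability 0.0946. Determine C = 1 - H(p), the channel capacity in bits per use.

For BSC with error probability p:
C = 1 - H(p) where H(p) is binary entropy
H(0.0946) = -0.0946 × log₂(0.0946) - 0.9054 × log₂(0.9054)
H(p) = 0.4516
C = 1 - 0.4516 = 0.5484 bits/use


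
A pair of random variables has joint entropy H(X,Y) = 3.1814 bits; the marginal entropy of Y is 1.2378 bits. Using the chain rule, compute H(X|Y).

Chain rule: H(X,Y) = H(X|Y) + H(Y)
H(X|Y) = H(X,Y) - H(Y) = 3.1814 - 1.2378 = 1.9436 bits


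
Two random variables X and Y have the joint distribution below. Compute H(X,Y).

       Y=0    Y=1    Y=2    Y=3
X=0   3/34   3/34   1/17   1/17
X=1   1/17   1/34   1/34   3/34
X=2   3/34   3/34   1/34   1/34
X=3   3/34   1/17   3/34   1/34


H(X,Y) = -Σ p(x,y) log₂ p(x,y)
  p(0,0)=3/34: -0.0882 × log₂(0.0882) = 0.3090
  p(0,1)=3/34: -0.0882 × log₂(0.0882) = 0.3090
  p(0,2)=1/17: -0.0588 × log₂(0.0588) = 0.2404
  p(0,3)=1/17: -0.0588 × log₂(0.0588) = 0.2404
  p(1,0)=1/17: -0.0588 × log₂(0.0588) = 0.2404
  p(1,1)=1/34: -0.0294 × log₂(0.0294) = 0.1496
  p(1,2)=1/34: -0.0294 × log₂(0.0294) = 0.1496
  p(1,3)=3/34: -0.0882 × log₂(0.0882) = 0.3090
  p(2,0)=3/34: -0.0882 × log₂(0.0882) = 0.3090
  p(2,1)=3/34: -0.0882 × log₂(0.0882) = 0.3090
  p(2,2)=1/34: -0.0294 × log₂(0.0294) = 0.1496
  p(2,3)=1/34: -0.0294 × log₂(0.0294) = 0.1496
  p(3,0)=3/34: -0.0882 × log₂(0.0882) = 0.3090
  p(3,1)=1/17: -0.0588 × log₂(0.0588) = 0.2404
  p(3,2)=3/34: -0.0882 × log₂(0.0882) = 0.3090
  p(3,3)=1/34: -0.0294 × log₂(0.0294) = 0.1496
H(X,Y) = 3.8732 bits


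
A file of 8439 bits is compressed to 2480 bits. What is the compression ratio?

Compression ratio = Original / Compressed
= 8439 / 2480 = 3.40:1


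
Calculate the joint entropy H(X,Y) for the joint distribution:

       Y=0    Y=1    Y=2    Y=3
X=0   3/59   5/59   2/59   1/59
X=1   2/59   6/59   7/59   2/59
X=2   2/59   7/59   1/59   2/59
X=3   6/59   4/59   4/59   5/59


H(X,Y) = -Σ p(x,y) log₂ p(x,y)
  p(0,0)=3/59: -0.0508 × log₂(0.0508) = 0.2185
  p(0,1)=5/59: -0.0847 × log₂(0.0847) = 0.3018
  p(0,2)=2/59: -0.0339 × log₂(0.0339) = 0.1655
  p(0,3)=1/59: -0.0169 × log₂(0.0169) = 0.0997
  p(1,0)=2/59: -0.0339 × log₂(0.0339) = 0.1655
  p(1,1)=6/59: -0.1017 × log₂(0.1017) = 0.3354
  p(1,2)=7/59: -0.1186 × log₂(0.1186) = 0.3649
  p(1,3)=2/59: -0.0339 × log₂(0.0339) = 0.1655
  p(2,0)=2/59: -0.0339 × log₂(0.0339) = 0.1655
  p(2,1)=7/59: -0.1186 × log₂(0.1186) = 0.3649
  p(2,2)=1/59: -0.0169 × log₂(0.0169) = 0.0997
  p(2,3)=2/59: -0.0339 × log₂(0.0339) = 0.1655
  p(3,0)=6/59: -0.1017 × log₂(0.1017) = 0.3354
  p(3,1)=4/59: -0.0678 × log₂(0.0678) = 0.2632
  p(3,2)=4/59: -0.0678 × log₂(0.0678) = 0.2632
  p(3,3)=5/59: -0.0847 × log₂(0.0847) = 0.3018
H(X,Y) = 3.7759 bits


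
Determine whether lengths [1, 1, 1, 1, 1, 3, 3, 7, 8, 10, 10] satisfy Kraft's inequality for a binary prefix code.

Kraft inequality: Σ 2^(-l_i) ≤ 1 for prefix-free code
Calculating: 2^(-1) + 2^(-1) + 2^(-1) + 2^(-1) + 2^(-1) + 2^(-3) + 2^(-3) + 2^(-7) + 2^(-8) + 2^(-10) + 2^(-10)
= 0.5 + 0.5 + 0.5 + 0.5 + 0.5 + 0.125 + 0.125 + 0.0078125 + 0.00390625 + 0.0009765625 + 0.0009765625
= 2.7637
Since 2.7637 > 1, prefix-free code does not exist


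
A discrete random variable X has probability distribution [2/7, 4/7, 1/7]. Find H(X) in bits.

H(X) = -Σ p(x) log₂ p(x)
  -2/7 × log₂(2/7) = 0.5164
  -4/7 × log₂(4/7) = 0.4613
  -1/7 × log₂(1/7) = 0.4011
H(X) = 1.3788 bits


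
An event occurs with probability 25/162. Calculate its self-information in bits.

Information content I(x) = -log₂(p(x))
I = -log₂(25/162) = -log₂(0.1543)
I = 2.6960 bits


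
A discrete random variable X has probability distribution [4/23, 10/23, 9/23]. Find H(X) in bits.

H(X) = -Σ p(x) log₂ p(x)
  -4/23 × log₂(4/23) = 0.4389
  -10/23 × log₂(10/23) = 0.5224
  -9/23 × log₂(9/23) = 0.5297
H(X) = 1.4910 bits


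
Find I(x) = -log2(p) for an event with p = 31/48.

Information content I(x) = -log₂(p(x))
I = -log₂(31/48) = -log₂(0.6458)
I = 0.6308 bits


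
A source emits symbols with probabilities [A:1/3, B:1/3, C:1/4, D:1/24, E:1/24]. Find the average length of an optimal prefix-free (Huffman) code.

Huffman tree construction:
Combine smallest probabilities repeatedly
Resulting codes:
  A: 10 (length 2)
  B: 11 (length 2)
  C: 01 (length 2)
  D: 000 (length 3)
  E: 001 (length 3)
Average length = Σ p(s) × length(s) = 2.0833 bits


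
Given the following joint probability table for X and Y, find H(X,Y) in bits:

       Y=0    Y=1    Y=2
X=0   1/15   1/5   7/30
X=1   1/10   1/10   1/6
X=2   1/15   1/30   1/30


H(X,Y) = -Σ p(x,y) log₂ p(x,y)
  p(0,0)=1/15: -0.0667 × log₂(0.0667) = 0.2605
  p(0,1)=1/5: -0.2000 × log₂(0.2000) = 0.4644
  p(0,2)=7/30: -0.2333 × log₂(0.2333) = 0.4899
  p(1,0)=1/10: -0.1000 × log₂(0.1000) = 0.3322
  p(1,1)=1/10: -0.1000 × log₂(0.1000) = 0.3322
  p(1,2)=1/6: -0.1667 × log₂(0.1667) = 0.4308
  p(2,0)=1/15: -0.0667 × log₂(0.0667) = 0.2605
  p(2,1)=1/30: -0.0333 × log₂(0.0333) = 0.1636
  p(2,2)=1/30: -0.0333 × log₂(0.0333) = 0.1636
H(X,Y) = 2.8975 bits


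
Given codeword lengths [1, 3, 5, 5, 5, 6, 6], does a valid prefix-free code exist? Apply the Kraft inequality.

Kraft inequality: Σ 2^(-l_i) ≤ 1 for prefix-free code
Calculating: 2^(-1) + 2^(-3) + 2^(-5) + 2^(-5) + 2^(-5) + 2^(-6) + 2^(-6)
= 0.5 + 0.125 + 0.03125 + 0.03125 + 0.03125 + 0.015625 + 0.015625
= 0.7500
Since 0.7500 ≤ 1, prefix-free code exists


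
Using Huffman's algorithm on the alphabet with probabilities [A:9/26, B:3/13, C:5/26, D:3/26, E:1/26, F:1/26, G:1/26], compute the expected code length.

Huffman tree construction:
Combine smallest probabilities repeatedly
Resulting codes:
  A: 11 (length 2)
  B: 01 (length 2)
  C: 00 (length 2)
  D: 100 (length 3)
  E: 10110 (length 5)
  F: 10111 (length 5)
  G: 1010 (length 4)
Average length = Σ p(s) × length(s) = 2.4231 bits


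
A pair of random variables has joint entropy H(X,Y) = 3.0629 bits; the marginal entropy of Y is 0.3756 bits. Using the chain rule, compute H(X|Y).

Chain rule: H(X,Y) = H(X|Y) + H(Y)
H(X|Y) = H(X,Y) - H(Y) = 3.0629 - 0.3756 = 2.6873 bits


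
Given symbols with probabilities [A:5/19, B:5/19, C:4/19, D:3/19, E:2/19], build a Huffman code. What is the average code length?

Huffman tree construction:
Combine smallest probabilities repeatedly
Resulting codes:
  A: 01 (length 2)
  B: 10 (length 2)
  C: 00 (length 2)
  D: 111 (length 3)
  E: 110 (length 3)
Average length = Σ p(s) × length(s) = 2.2632 bits


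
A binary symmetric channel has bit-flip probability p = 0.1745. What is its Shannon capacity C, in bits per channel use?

For BSC with error probability p:
C = 1 - H(p) where H(p) is binary entropy
H(0.1745) = -0.1745 × log₂(0.1745) - 0.8255 × log₂(0.8255)
H(p) = 0.6679
C = 1 - 0.6679 = 0.3321 bits/use


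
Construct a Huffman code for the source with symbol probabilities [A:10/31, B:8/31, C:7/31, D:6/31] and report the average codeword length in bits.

Huffman tree construction:
Combine smallest probabilities repeatedly
Resulting codes:
  A: 11 (length 2)
  B: 10 (length 2)
  C: 01 (length 2)
  D: 00 (length 2)
Average length = Σ p(s) × length(s) = 2.0000 bits


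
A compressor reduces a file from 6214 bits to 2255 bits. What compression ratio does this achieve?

Compression ratio = Original / Compressed
= 6214 / 2255 = 2.76:1


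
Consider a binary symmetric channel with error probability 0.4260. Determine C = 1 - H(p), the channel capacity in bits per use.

For BSC with error probability p:
C = 1 - H(p) where H(p) is binary entropy
H(0.4260) = -0.4260 × log₂(0.4260) - 0.5740 × log₂(0.5740)
H(p) = 0.9841
C = 1 - 0.9841 = 0.0159 bits/use


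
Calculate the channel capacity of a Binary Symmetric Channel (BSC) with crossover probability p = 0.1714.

For BSC with error probability p:
C = 1 - H(p) where H(p) is binary entropy
H(0.1714) = -0.1714 × log₂(0.1714) - 0.8286 × log₂(0.8286)
H(p) = 0.6609
C = 1 - 0.6609 = 0.3391 bits/use


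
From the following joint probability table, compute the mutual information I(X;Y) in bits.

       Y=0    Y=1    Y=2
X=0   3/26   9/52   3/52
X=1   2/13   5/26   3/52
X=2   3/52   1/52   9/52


H(X) = 1.5581, H(Y) = 1.5749, H(X,Y) = 2.9302
I(X;Y) = H(X) + H(Y) - H(X,Y) = 0.2028 bits


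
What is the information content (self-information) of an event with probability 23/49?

Information content I(x) = -log₂(p(x))
I = -log₂(23/49) = -log₂(0.4694)
I = 1.0911 bits


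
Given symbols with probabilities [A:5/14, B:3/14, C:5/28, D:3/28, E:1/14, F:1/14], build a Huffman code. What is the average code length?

Huffman tree construction:
Combine smallest probabilities repeatedly
Resulting codes:
  A: 11 (length 2)
  B: 01 (length 2)
  C: 00 (length 2)
  D: 100 (length 3)
  E: 1010 (length 4)
  F: 1011 (length 4)
Average length = Σ p(s) × length(s) = 2.3929 bits


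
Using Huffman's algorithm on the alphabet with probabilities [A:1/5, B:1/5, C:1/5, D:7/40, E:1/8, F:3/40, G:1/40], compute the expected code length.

Huffman tree construction:
Combine smallest probabilities repeatedly
Resulting codes:
  A: 111 (length 3)
  B: 00 (length 2)
  C: 01 (length 2)
  D: 110 (length 3)
  E: 101 (length 3)
  F: 1001 (length 4)
  G: 1000 (length 4)
Average length = Σ p(s) × length(s) = 2.7000 bits


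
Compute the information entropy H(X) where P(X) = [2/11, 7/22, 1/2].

H(X) = -Σ p(x) log₂ p(x)
  -2/11 × log₂(2/11) = 0.4472
  -7/22 × log₂(7/22) = 0.5257
  -1/2 × log₂(1/2) = 0.5000
H(X) = 1.4728 bits


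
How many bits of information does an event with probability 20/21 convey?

Information content I(x) = -log₂(p(x))
I = -log₂(20/21) = -log₂(0.9524)
I = 0.0704 bits


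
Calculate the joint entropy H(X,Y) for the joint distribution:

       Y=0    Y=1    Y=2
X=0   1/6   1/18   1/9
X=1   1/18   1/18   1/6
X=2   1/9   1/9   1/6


H(X,Y) = -Σ p(x,y) log₂ p(x,y)
  p(0,0)=1/6: -0.1667 × log₂(0.1667) = 0.4308
  p(0,1)=1/18: -0.0556 × log₂(0.0556) = 0.2317
  p(0,2)=1/9: -0.1111 × log₂(0.1111) = 0.3522
  p(1,0)=1/18: -0.0556 × log₂(0.0556) = 0.2317
  p(1,1)=1/18: -0.0556 × log₂(0.0556) = 0.2317
  p(1,2)=1/6: -0.1667 × log₂(0.1667) = 0.4308
  p(2,0)=1/9: -0.1111 × log₂(0.1111) = 0.3522
  p(2,1)=1/9: -0.1111 × log₂(0.1111) = 0.3522
  p(2,2)=1/6: -0.1667 × log₂(0.1667) = 0.4308
H(X,Y) = 3.0441 bits


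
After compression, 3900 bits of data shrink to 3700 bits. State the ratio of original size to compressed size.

Compression ratio = Original / Compressed
= 3900 / 3700 = 1.05:1


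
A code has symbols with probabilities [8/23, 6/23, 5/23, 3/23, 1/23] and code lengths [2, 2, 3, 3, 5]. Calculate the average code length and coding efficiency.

Average length L = Σ p_i × l_i = 2.4783 bits
Entropy H = 2.0942 bits
Efficiency η = H/L × 100% = 84.50%


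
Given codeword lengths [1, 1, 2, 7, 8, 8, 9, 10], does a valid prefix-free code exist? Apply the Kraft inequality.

Kraft inequality: Σ 2^(-l_i) ≤ 1 for prefix-free code
Calculating: 2^(-1) + 2^(-1) + 2^(-2) + 2^(-7) + 2^(-8) + 2^(-8) + 2^(-9) + 2^(-10)
= 0.5 + 0.5 + 0.25 + 0.0078125 + 0.00390625 + 0.00390625 + 0.001953125 + 0.0009765625
= 1.2686
Since 1.2686 > 1, prefix-free code does not exist


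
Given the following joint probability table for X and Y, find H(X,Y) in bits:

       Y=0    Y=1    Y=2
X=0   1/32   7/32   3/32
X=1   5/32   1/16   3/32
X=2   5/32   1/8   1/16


H(X,Y) = -Σ p(x,y) log₂ p(x,y)
  p(0,0)=1/32: -0.0312 × log₂(0.0312) = 0.1562
  p(0,1)=7/32: -0.2188 × log₂(0.2188) = 0.4796
  p(0,2)=3/32: -0.0938 × log₂(0.0938) = 0.3202
  p(1,0)=5/32: -0.1562 × log₂(0.1562) = 0.4184
  p(1,1)=1/16: -0.0625 × log₂(0.0625) = 0.2500
  p(1,2)=3/32: -0.0938 × log₂(0.0938) = 0.3202
  p(2,0)=5/32: -0.1562 × log₂(0.1562) = 0.4184
  p(2,1)=1/8: -0.1250 × log₂(0.1250) = 0.3750
  p(2,2)=1/16: -0.0625 × log₂(0.0625) = 0.2500
H(X,Y) = 2.9881 bits


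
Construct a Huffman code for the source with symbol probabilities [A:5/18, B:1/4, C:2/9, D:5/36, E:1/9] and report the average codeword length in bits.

Huffman tree construction:
Combine smallest probabilities repeatedly
Resulting codes:
  A: 11 (length 2)
  B: 01 (length 2)
  C: 00 (length 2)
  D: 101 (length 3)
  E: 100 (length 3)
Average length = Σ p(s) × length(s) = 2.2500 bits


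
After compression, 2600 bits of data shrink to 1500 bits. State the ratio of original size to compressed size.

Compression ratio = Original / Compressed
= 2600 / 1500 = 1.73:1


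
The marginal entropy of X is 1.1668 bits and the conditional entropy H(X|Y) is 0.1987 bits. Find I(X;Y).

I(X;Y) = H(X) - H(X|Y)
I(X;Y) = 1.1668 - 0.1987 = 0.9681 bits


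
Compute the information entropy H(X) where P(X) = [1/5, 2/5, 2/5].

H(X) = -Σ p(x) log₂ p(x)
  -1/5 × log₂(1/5) = 0.4644
  -2/5 × log₂(2/5) = 0.5288
  -2/5 × log₂(2/5) = 0.5288
H(X) = 1.5219 bits


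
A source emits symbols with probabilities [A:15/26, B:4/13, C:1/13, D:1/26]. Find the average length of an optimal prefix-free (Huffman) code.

Huffman tree construction:
Combine smallest probabilities repeatedly
Resulting codes:
  A: 1 (length 1)
  B: 01 (length 2)
  C: 001 (length 3)
  D: 000 (length 3)
Average length = Σ p(s) × length(s) = 1.5385 bits


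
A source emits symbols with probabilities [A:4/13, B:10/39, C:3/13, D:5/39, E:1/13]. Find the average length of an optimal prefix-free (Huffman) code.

Huffman tree construction:
Combine smallest probabilities repeatedly
Resulting codes:
  A: 11 (length 2)
  B: 10 (length 2)
  C: 01 (length 2)
  D: 001 (length 3)
  E: 000 (length 3)
Average length = Σ p(s) × length(s) = 2.2051 bits


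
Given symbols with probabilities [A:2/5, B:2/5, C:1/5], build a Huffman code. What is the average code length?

Huffman tree construction:
Combine smallest probabilities repeatedly
Resulting codes:
  A: 11 (length 2)
  B: 0 (length 1)
  C: 10 (length 2)
Average length = Σ p(s) × length(s) = 1.6000 bits


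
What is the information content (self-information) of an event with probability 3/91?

Information content I(x) = -log₂(p(x))
I = -log₂(3/91) = -log₂(0.0330)
I = 4.9228 bits


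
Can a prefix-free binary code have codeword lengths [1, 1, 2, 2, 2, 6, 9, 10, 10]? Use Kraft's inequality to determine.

Kraft inequality: Σ 2^(-l_i) ≤ 1 for prefix-free code
Calculating: 2^(-1) + 2^(-1) + 2^(-2) + 2^(-2) + 2^(-2) + 2^(-6) + 2^(-9) + 2^(-10) + 2^(-10)
= 0.5 + 0.5 + 0.25 + 0.25 + 0.25 + 0.015625 + 0.001953125 + 0.0009765625 + 0.0009765625
= 1.7695
Since 1.7695 > 1, prefix-free code does not exist


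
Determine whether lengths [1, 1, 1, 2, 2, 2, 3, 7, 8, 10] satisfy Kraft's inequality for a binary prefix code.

Kraft inequality: Σ 2^(-l_i) ≤ 1 for prefix-free code
Calculating: 2^(-1) + 2^(-1) + 2^(-1) + 2^(-2) + 2^(-2) + 2^(-2) + 2^(-3) + 2^(-7) + 2^(-8) + 2^(-10)
= 0.5 + 0.5 + 0.5 + 0.25 + 0.25 + 0.25 + 0.125 + 0.0078125 + 0.00390625 + 0.0009765625
= 2.3877
Since 2.3877 > 1, prefix-free code does not exist


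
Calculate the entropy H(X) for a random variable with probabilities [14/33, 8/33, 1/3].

H(X) = -Σ p(x) log₂ p(x)
  -14/33 × log₂(14/33) = 0.5248
  -8/33 × log₂(8/33) = 0.4956
  -1/3 × log₂(1/3) = 0.5283
H(X) = 1.5487 bits


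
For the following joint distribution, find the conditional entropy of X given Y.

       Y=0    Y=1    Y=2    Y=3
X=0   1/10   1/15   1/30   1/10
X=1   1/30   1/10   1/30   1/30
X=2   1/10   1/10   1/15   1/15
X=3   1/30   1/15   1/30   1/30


H(X|Y) = Σ_y p(y) H(X|Y=y)
  p(Y=0) = 4/15, H(X|Y=0) = 1.8113
  p(Y=1) = 1/3, H(X|Y=1) = 1.9710
  p(Y=2) = 1/6, H(X|Y=2) = 1.9219
  p(Y=3) = 7/30, H(X|Y=3) = 1.8424
H(X|Y) = 0.2667×1.8113 + 0.3333×1.9710 + 0.1667×1.9219 + 0.2333×1.8424 = 1.8902 bits
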